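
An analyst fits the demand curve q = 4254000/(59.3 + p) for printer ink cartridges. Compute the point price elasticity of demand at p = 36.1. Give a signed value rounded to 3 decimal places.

dq/dp = −4254000/(59.3 + p)² = -467.413. At p = 36.1, q = 44591.2.
Ed = (dq/dp)·(p/q) = (-467.413) × (36.1/44591.2) = -0.37840…

-0.378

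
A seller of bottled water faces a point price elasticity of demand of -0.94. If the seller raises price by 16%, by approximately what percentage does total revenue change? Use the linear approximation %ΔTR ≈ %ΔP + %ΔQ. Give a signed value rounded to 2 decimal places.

%ΔQ ≈ Ed × %ΔP = (-0.94) × (+16%) = -15.0400%
%ΔTR ≈ %ΔP + %ΔQ = (+16%) + (-15.0400%) = +0.9600%

+0.96%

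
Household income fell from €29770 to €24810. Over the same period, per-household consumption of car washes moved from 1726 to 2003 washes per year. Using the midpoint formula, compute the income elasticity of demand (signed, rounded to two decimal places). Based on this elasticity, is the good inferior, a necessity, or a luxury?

%ΔQ = (2003 − 1726)/[( 1726 + 2003)/2] = 277/1864.5 = 0.148565…
%ΔIncome = (24810 − 29770)/[( 29770 + 24810)/2] = -4960/27290 = -0.181751…
E_income = (277/1864.5) / (-4960/27290) = -0.8174…
E_income < 0 ⇒ inferior good.

-0.82; inferior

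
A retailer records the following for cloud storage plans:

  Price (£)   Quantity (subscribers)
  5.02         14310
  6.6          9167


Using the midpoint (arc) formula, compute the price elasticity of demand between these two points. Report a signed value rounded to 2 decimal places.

-1.61

%ΔQ = (9167 − 14310) / [(14310 + 9167)/2] = -5143/11738.5 = -0.438130…
%ΔP = (6.6 − 5.02) / [(5.02 + 6.6)/2] = 1.58/5.81 = 0.271944…
Arc Ed = %ΔQ / %ΔP = (-5143/11738.5) / (1.58/5.81) = -1.6111…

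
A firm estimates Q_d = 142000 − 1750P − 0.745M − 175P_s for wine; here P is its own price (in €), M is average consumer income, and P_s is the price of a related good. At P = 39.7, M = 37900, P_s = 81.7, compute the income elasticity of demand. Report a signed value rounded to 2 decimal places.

At the given values, Q_d = 142000 − 1750(39.7) − 0.745(37900) − 175(81.7) = 29992.
∂Q_d/∂M = -0.745.
E = (-0.745) × (37900/29992) = -0.9414…

-0.94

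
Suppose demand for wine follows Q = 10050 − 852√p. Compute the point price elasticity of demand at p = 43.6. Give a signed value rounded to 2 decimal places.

dQ/dp = −852/(2√p) = -64.5158. At p = 43.6, Q = 4424.22.
Ed = (dQ/dp)·(p/Q) = (-64.5158) × (43.6/4424.22) = -0.6357…

-0.64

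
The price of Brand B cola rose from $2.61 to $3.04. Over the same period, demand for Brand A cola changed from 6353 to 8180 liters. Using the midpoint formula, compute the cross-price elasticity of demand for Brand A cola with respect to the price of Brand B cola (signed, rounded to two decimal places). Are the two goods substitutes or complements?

%ΔQ_{Brand A cola} = (8180 − 6353)/avg = 1827/7266.5 = 0.251427…
%ΔP_{Brand B cola} = (3.04 − 2.61)/avg = 0.43/2.825 = 0.152212…
E_cross = (1827/7266.5) / (0.43/2.825) = 1.6518…
E_cross > 0 ⇒ the goods are substitutes.

1.65; substitutes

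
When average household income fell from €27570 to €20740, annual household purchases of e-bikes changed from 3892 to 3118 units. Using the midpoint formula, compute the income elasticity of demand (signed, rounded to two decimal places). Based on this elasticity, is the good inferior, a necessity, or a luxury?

%ΔQ = (3118 − 3892)/[( 3892 + 3118)/2] = -774/3505 = -0.220827…
%ΔIncome = (20740 − 27570)/[( 27570 + 20740)/2] = -6830/24155 = -0.282757…
E_income = (-774/3505) / (-6830/24155) = 0.7809…
0 < E_income < 1 ⇒ normal good, necessity.

0.78; necessity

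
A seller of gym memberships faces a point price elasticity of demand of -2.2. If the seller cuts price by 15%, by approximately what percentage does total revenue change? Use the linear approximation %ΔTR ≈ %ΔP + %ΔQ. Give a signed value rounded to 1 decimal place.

%ΔQ ≈ Ed × %ΔP = (-2.2) × (-15%) = +33.0000%
%ΔTR ≈ %ΔP + %ΔQ = (-15%) + (+33.0000%) = +18.0000%

+18.0%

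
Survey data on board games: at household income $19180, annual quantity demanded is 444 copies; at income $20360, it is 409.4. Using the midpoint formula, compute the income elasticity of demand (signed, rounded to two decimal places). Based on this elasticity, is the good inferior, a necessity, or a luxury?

-1.36; inferior

%ΔQ = (409.4 − 444)/[( 444 + 409.4)/2] = -34.6/426.7 = -0.081087…
%ΔIncome = (20360 − 19180)/[( 19180 + 20360)/2] = 1180/19770 = 0.059686…
E_income = (-34.6/426.7) / (1180/19770) = -1.3585…
E_income < 0 ⇒ inferior good.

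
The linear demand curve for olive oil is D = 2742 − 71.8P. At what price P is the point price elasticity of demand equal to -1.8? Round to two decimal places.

Ed = −71.8P/(2742 − 71.8P). Set this equal to -1.8:
71.8P = 1.8·(2742 − 71.8P) ⇒ 71.8P(1 + 1.8) = 1.8·2742
P = 1.8·2742 / (71.8·2.8) = 24.5503…

24.55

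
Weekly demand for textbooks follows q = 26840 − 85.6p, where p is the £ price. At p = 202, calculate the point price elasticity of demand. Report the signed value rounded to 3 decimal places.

-1.811

dq/dp = −85.6. At p = 202, q = 26840 − 85.6(202) = 9548.8.
Ed = (dq/dp)·(p/q) = −85.6 × (202/9548.8) = -1.81082…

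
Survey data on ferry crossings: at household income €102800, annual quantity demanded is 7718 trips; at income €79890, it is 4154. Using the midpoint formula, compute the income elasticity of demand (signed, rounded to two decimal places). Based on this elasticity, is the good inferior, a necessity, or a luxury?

%ΔQ = (4154 − 7718)/[( 7718 + 4154)/2] = -3564/5936 = -0.600404…
%ΔIncome = (79890 − 102800)/[( 102800 + 79890)/2] = -22910/91345 = -0.250807…
E_income = (-3564/5936) / (-22910/91345) = 2.3938…
E_income > 1 ⇒ normal good, luxury.

2.39; luxury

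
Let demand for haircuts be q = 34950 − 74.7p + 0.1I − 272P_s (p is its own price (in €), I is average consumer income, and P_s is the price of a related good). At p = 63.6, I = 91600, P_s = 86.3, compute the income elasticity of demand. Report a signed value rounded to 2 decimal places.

0.58

At the given values, q = 34950 − 74.7(63.6) + 0.1(91600) − 272(86.3) = 15885.48.
∂q/∂I = 0.1.
E = (0.1) × (91600/15885.48) = 0.5766…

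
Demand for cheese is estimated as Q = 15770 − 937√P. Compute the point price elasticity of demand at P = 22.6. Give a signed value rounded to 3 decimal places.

dQ/dP = −937/(2√P) = -98.5497. At P = 22.6, Q = 11315.6.
Ed = (dQ/dP)·(P/Q) = (-98.5497) × (22.6/11315.6) = -0.19682…

-0.197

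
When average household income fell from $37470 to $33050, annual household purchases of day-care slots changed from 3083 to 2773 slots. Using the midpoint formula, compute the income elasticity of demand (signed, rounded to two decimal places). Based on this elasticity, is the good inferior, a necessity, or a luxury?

%ΔQ = (2773 − 3083)/[( 3083 + 2773)/2] = -310/2928 = -0.105874…
%ΔIncome = (33050 − 37470)/[( 37470 + 33050)/2] = -4420/35260 = -0.125354…
E_income = (-310/2928) / (-4420/35260) = 0.8445…
0 < E_income < 1 ⇒ normal good, necessity.

0.84; necessity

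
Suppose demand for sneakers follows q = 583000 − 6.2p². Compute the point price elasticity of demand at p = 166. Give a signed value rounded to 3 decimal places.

dq/dp = −2·6.2·p = -2058.4. At p = 166, q = 412152.8.
Ed = (dq/dp)·(p/q) = (-2058.4) × (166/412152.8) = -0.82904…

-0.829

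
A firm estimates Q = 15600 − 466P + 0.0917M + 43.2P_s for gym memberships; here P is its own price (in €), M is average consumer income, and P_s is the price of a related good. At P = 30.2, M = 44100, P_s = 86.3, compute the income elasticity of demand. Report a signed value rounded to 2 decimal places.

At the given values, Q = 15600 − 466(30.2) + 0.0917(44100) + 43.2(86.3) = 9298.93.
∂Q/∂M = 0.0917.
E = (0.0917) × (44100/9298.93) = 0.4348…

0.43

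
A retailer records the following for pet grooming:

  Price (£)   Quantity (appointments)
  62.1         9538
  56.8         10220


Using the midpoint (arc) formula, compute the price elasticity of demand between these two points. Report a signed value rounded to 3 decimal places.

%ΔQ = (10220 − 9538) / [(9538 + 10220)/2] = 682/9879 = 0.069035…
%ΔP = (56.8 − 62.1) / [(62.1 + 56.8)/2] = -5.3/59.45 = -0.089150…
Arc Ed = %ΔQ / %ΔP = (682/9879) / (-5.3/59.45) = -0.77436…

-0.774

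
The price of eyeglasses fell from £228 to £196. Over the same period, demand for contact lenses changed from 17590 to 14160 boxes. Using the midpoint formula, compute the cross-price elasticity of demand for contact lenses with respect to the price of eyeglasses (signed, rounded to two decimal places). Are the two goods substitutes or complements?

%ΔQ_{contact lenses} = (14160 − 17590)/avg = -3430/15875 = -0.216062…
%ΔP_{eyeglasses} = (196 − 228)/avg = -32/212 = -0.150943…
E_cross = (-3430/15875) / (-32/212) = 1.4314…
E_cross > 0 ⇒ the goods are substitutes.

1.43; substitutes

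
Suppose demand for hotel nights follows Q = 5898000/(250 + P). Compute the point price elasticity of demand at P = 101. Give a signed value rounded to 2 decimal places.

dQ/dP = −5898000/(250 + P)² = -47.873. At P = 101, Q = 16803.4.
Ed = (dQ/dP)·(P/Q) = (-47.873) × (101/16803.4) = -0.2877…

-0.29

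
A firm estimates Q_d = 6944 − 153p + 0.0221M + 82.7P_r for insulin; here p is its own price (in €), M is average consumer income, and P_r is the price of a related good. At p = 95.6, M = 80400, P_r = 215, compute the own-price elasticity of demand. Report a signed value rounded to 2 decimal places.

At the given values, Q_d = 6944 − 153(95.6) + 0.0221(80400) + 82.7(215) = 11874.54.
∂Q_d/∂p = −153.
E = (-153) × (95.6/11874.54) = -1.2317…

-1.23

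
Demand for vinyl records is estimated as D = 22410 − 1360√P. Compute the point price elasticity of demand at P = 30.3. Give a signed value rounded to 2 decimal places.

-0.25

dD/dP = −1360/(2√P) = -123.534. At P = 30.3, D = 14923.8.
Ed = (dD/dP)·(P/D) = (-123.534) × (30.3/14923.8) = -0.2508…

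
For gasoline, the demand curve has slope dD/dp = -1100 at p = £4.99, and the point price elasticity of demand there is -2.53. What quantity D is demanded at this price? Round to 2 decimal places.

Ed = (dD/dp)·(p/D) ⇒ D = (dD/dp)·p/Ed = (-1100)·4.99/(-2.53) = 2169.5652…

2169.57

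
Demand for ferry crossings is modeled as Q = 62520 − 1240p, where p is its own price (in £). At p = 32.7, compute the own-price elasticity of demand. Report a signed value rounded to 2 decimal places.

At the given values, Q = 62520 − 1240(32.7) = 21972.
∂Q/∂p = −1240.
E = (-1240) × (32.7/21972) = -1.8454…

-1.85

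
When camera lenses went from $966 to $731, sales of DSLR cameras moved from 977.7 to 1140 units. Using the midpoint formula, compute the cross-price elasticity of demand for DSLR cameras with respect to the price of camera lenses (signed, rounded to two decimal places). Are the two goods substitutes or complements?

%ΔQ_{DSLR cameras} = (1140 − 977.7)/avg = 162.3/1058.85 = 0.153279…
%ΔP_{camera lenses} = (731 − 966)/avg = -235/848.5 = -0.276959…
E_cross = (162.3/1058.85) / (-235/848.5) = -0.5534…
E_cross < 0 ⇒ the goods are complements.

-0.55; complements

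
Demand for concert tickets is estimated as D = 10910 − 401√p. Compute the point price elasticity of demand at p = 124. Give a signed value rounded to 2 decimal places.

dD/dp = −401/(2√p) = -18.0054. At p = 124, D = 6444.65.
Ed = (dD/dp)·(p/D) = (-18.0054) × (124/6444.65) = -0.3464…

-0.35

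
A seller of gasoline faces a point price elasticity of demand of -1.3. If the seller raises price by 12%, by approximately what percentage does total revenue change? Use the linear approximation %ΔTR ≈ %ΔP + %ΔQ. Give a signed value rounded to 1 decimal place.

-3.6%

%ΔQ ≈ Ed × %ΔP = (-1.3) × (+12%) = -15.6000%
%ΔTR ≈ %ΔP + %ΔQ = (+12%) + (-15.6000%) = -3.6000%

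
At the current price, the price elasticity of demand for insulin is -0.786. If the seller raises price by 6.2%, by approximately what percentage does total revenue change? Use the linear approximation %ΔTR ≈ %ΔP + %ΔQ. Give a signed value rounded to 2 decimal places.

%ΔQ ≈ Ed × %ΔP = (-0.786) × (+6.2%) = -4.8732%
%ΔTR ≈ %ΔP + %ΔQ = (+6.2%) + (-4.8732%) = +1.3268%

+1.33%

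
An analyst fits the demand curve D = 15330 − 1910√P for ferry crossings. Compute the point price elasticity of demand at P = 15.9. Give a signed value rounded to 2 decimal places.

dD/dP = −1910/(2√P) = -239.5. At P = 15.9, D = 7713.91.
Ed = (dD/dP)·(P/D) = (-239.5) × (15.9/7713.91) = -0.4936…

-0.49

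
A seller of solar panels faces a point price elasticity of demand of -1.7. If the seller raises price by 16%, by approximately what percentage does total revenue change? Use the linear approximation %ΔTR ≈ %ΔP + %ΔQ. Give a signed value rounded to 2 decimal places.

%ΔQ ≈ Ed × %ΔP = (-1.7) × (+16%) = -27.2000%
%ΔTR ≈ %ΔP + %ΔQ = (+16%) + (-27.2000%) = -11.2000%

-11.20%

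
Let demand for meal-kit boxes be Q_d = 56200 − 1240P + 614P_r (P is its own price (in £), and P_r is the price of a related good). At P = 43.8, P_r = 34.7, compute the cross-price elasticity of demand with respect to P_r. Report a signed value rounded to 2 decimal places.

0.92

At the given values, Q_d = 56200 − 1240(43.8) + 614(34.7) = 23193.8.
∂Q_d/∂P_r = 614.
E = (614) × (34.7/23193.8) = 0.9185…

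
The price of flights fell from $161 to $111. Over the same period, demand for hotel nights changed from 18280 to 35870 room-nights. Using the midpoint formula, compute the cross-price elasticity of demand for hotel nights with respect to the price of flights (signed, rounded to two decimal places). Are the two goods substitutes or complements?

%ΔQ_{hotel nights} = (35870 − 18280)/avg = 17590/27075 = 0.649676…
%ΔP_{flights} = (111 − 161)/avg = -50/136 = -0.367647…
E_cross = (17590/27075) / (-50/136) = -1.7671…
E_cross < 0 ⇒ the goods are complements.

-1.77; complements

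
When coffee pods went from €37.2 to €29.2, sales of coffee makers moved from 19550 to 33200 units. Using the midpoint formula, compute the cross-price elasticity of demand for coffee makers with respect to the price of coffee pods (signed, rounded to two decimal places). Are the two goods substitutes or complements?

%ΔQ_{coffee makers} = (33200 − 19550)/avg = 13650/26375 = 0.517535…
%ΔP_{coffee pods} = (29.2 − 37.2)/avg = -8/33.2 = -0.240963…
E_cross = (13650/26375) / (-8/33.2) = -2.1477…
E_cross < 0 ⇒ the goods are complements.

-2.15; complements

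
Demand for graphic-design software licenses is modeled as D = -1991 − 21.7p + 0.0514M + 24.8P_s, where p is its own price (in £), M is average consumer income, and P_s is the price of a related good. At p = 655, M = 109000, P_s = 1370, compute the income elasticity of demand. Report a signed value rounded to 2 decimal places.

0.24

At the given values, D = -1991 − 21.7(655) + 0.0514(109000) + 24.8(1370) = 23374.1.
∂D/∂M = 0.0514.
E = (0.0514) × (109000/23374.1) = 0.2396…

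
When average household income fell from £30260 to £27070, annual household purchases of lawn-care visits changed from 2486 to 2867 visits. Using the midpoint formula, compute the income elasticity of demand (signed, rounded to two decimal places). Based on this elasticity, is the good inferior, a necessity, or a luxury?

-1.28; inferior

%ΔQ = (2867 − 2486)/[( 2486 + 2867)/2] = 381/2676.5 = 0.142350…
%ΔIncome = (27070 − 30260)/[( 30260 + 27070)/2] = -3190/28665 = -0.111285…
E_income = (381/2676.5) / (-3190/28665) = -1.2791…
E_income < 0 ⇒ inferior good.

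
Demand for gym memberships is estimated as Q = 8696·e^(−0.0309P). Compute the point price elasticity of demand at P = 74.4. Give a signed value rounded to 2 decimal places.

-2.30

dQ/dP = −0.0309·Q = -26.9682. At P = 74.4, Q = 872.758.
Ed = (dQ/dP)·(P/Q) = (-26.9682) × (74.4/872.758) = -2.2989…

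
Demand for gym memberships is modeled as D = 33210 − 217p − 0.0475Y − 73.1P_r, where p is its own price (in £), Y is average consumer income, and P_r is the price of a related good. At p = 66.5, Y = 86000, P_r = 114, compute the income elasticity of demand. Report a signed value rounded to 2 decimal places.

-0.64

At the given values, D = 33210 − 217(66.5) − 0.0475(86000) − 73.1(114) = 6361.1.
∂D/∂Y = -0.0475.
E = (-0.0475) × (86000/6361.1) = -0.6421…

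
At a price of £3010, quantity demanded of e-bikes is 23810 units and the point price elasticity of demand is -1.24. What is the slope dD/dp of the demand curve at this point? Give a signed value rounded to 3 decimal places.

-9.809

Ed = (dD/dp)·(p/D) ⇒ dD/dp = Ed·D/p = (-1.24)·23810/3010 = -9.80877…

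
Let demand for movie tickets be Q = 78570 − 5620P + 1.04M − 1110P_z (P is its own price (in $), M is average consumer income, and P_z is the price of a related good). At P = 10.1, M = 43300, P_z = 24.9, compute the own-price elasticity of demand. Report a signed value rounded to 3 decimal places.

-1.448

At the given values, Q = 78570 − 5620(10.1) + 1.04(43300) − 1110(24.9) = 39201.
∂Q/∂P = −5620.
E = (-5620) × (10.1/39201) = -1.44797…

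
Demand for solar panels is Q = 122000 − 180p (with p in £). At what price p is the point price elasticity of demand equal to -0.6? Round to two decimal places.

Ed = −180p/(122000 − 180p). Set this equal to -0.6:
180p = 0.6·(122000 − 180p) ⇒ 180p(1 + 0.6) = 0.6·122000
p = 0.6·122000 / (180·1.6) = 254.1666…

254.17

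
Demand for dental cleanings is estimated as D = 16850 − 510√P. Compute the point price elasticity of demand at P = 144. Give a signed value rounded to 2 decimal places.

-0.29

dD/dP = −510/(2√P) = -21.25. At P = 144, D = 10730.
Ed = (dD/dP)·(P/D) = (-21.25) × (144/10730) = -0.2851…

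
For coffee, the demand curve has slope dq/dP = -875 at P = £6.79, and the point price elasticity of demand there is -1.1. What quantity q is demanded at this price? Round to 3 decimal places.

5401.136

Ed = (dq/dP)·(P/q) ⇒ q = (dq/dP)·P/Ed = (-875)·6.79/(-1.1) = 5401.13636…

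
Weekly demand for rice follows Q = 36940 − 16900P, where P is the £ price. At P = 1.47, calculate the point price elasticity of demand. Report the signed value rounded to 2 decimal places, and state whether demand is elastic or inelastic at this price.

dQ/dP = −16900. At P = 1.47, Q = 36940 − 16900(1.47) = 12097.
Ed = (dQ/dP)·(P/Q) = −16900 × (1.47/12097) = -2.0536…
|Ed| = 2.05 > 1, so demand is elastic.

-2.05; elastic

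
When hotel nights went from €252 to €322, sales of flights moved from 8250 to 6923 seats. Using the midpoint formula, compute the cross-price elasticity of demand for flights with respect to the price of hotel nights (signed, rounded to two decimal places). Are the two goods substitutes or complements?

%ΔQ_{flights} = (6923 − 8250)/avg = -1327/7586.5 = -0.174915…
%ΔP_{hotel nights} = (322 − 252)/avg = 70/287 = 0.243902…
E_cross = (-1327/7586.5) / (70/287) = -0.7171…
E_cross < 0 ⇒ the goods are complements.

-0.72; complements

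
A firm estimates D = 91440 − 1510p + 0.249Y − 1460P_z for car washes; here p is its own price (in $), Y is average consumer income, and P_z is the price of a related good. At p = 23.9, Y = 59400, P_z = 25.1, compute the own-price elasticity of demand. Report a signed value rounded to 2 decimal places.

-1.08

At the given values, D = 91440 − 1510(23.9) + 0.249(59400) − 1460(25.1) = 33495.6.
∂D/∂p = −1510.
E = (-1510) × (23.9/33495.6) = -1.0774…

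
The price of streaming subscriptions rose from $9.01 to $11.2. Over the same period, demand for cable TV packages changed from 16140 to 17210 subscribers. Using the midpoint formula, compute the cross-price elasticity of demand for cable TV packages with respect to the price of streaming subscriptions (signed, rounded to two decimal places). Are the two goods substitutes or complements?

%ΔQ_{cable TV packages} = (17210 − 16140)/avg = 1070/16675 = 0.064167…
%ΔP_{streaming subscriptions} = (11.2 − 9.01)/avg = 2.19/10.105 = 0.216724…
E_cross = (1070/16675) / (2.19/10.105) = 0.2960…
E_cross > 0 ⇒ the goods are substitutes.

0.30; substitutes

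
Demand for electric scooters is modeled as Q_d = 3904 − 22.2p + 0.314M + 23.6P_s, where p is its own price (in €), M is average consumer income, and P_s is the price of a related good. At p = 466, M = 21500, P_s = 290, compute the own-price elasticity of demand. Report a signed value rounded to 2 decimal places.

-1.45

At the given values, Q_d = 3904 − 22.2(466) + 0.314(21500) + 23.6(290) = 7153.8.
∂Q_d/∂p = −22.2.
E = (-22.2) × (466/7153.8) = -1.4461…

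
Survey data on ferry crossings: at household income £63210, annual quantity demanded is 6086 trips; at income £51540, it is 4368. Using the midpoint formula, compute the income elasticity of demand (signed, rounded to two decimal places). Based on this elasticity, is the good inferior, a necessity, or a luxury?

1.62; luxury

%ΔQ = (4368 − 6086)/[( 6086 + 4368)/2] = -1718/5227 = -0.328678…
%ΔIncome = (51540 − 63210)/[( 63210 + 51540)/2] = -11670/57375 = -0.203398…
E_income = (-1718/5227) / (-11670/57375) = 1.6159…
E_income > 1 ⇒ normal good, luxury.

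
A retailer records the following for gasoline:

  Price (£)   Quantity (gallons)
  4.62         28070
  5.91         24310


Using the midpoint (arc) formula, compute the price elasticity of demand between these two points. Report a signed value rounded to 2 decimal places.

%ΔQ = (24310 − 28070) / [(28070 + 24310)/2] = -3760/26190 = -0.143566…
%ΔP = (5.91 − 4.62) / [(4.62 + 5.91)/2] = 1.29/5.265 = 0.245014…
Arc Ed = %ΔQ / %ΔP = (-3760/26190) / (1.29/5.265) = -0.5859…

-0.59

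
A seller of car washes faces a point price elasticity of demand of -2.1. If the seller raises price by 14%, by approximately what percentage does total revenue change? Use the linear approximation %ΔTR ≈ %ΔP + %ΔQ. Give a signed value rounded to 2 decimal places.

%ΔQ ≈ Ed × %ΔP = (-2.1) × (+14%) = -29.4000%
%ΔTR ≈ %ΔP + %ΔQ = (+14%) + (-29.4000%) = -15.4000%

-15.40%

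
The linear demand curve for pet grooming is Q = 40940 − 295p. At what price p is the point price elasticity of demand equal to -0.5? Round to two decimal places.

Ed = −295p/(40940 − 295p). Set this equal to -0.5:
295p = 0.5·(40940 − 295p) ⇒ 295p(1 + 0.5) = 0.5·40940
p = 0.5·40940 / (295·1.5) = 46.2598…

46.26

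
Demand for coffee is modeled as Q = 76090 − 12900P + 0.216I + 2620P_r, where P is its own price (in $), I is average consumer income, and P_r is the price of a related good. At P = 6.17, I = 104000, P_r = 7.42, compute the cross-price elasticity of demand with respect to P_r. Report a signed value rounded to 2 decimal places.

At the given values, Q = 76090 − 12900(6.17) + 0.216(104000) + 2620(7.42) = 38401.4.
∂Q/∂P_r = 2620.
E = (2620) × (7.42/38401.4) = 0.5062…

0.51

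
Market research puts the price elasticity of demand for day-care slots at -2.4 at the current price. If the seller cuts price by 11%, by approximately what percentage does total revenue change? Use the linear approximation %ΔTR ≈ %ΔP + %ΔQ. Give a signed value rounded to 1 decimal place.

+15.4%

%ΔQ ≈ Ed × %ΔP = (-2.4) × (-11%) = +26.4000%
%ΔTR ≈ %ΔP + %ΔQ = (-11%) + (+26.4000%) = +15.4000%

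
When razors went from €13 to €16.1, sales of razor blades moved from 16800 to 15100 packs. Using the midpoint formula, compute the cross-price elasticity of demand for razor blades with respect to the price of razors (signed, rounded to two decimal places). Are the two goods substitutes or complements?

-0.50; complements

%ΔQ_{razor blades} = (15100 − 16800)/avg = -1700/15950 = -0.106583…
%ΔP_{razors} = (16.1 − 13)/avg = 3.1/14.55 = 0.213058…
E_cross = (-1700/15950) / (3.1/14.55) = -0.5002…
E_cross < 0 ⇒ the goods are complements.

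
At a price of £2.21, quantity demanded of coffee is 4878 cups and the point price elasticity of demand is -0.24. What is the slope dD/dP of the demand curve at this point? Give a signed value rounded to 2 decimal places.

-529.74

Ed = (dD/dP)·(P/D) ⇒ dD/dP = Ed·D/P = (-0.24)·4878/2.21 = -529.7375…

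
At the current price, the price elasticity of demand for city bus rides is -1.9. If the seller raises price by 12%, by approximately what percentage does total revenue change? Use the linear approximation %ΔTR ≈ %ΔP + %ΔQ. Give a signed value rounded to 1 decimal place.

-10.8%

%ΔQ ≈ Ed × %ΔP = (-1.9) × (+12%) = -22.8000%
%ΔTR ≈ %ΔP + %ΔQ = (+12%) + (-22.8000%) = -10.8000%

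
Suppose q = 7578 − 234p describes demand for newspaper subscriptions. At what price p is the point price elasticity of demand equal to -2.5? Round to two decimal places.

23.13

Ed = −234p/(7578 − 234p). Set this equal to -2.5:
234p = 2.5·(7578 − 234p) ⇒ 234p(1 + 2.5) = 2.5·7578
p = 2.5·7578 / (234·3.5) = 23.1318…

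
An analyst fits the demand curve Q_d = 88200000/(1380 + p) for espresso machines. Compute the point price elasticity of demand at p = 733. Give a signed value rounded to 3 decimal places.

dQ_d/dp = −88200000/(1380 + p)² = -19.7547. At p = 733, Q_d = 41741.6.
Ed = (dQ_d/dp)·(p/Q_d) = (-19.7547) × (733/41741.6) = -0.34690…

-0.347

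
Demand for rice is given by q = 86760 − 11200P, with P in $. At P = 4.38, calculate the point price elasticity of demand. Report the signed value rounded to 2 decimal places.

dq/dP = −11200. At P = 4.38, q = 86760 − 11200(4.38) = 37704.
Ed = (dq/dP)·(P/q) = −11200 × (4.38/37704) = -1.3010…

-1.30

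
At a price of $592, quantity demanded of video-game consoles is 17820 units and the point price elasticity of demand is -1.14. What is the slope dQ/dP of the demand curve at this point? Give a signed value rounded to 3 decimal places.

-34.316

Ed = (dQ/dP)·(P/Q) ⇒ dQ/dP = Ed·Q/P = (-1.14)·17820/592 = -34.31554…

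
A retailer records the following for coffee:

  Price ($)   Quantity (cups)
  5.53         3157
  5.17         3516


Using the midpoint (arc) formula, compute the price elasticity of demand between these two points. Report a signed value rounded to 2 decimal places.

%ΔQ = (3516 − 3157) / [(3157 + 3516)/2] = 359/3336.5 = 0.107597…
%ΔP = (5.17 − 5.53) / [(5.53 + 5.17)/2] = -0.36/5.35 = -0.067289…
Arc Ed = %ΔQ / %ΔP = (359/3336.5) / (-0.36/5.35) = -1.5990…

-1.60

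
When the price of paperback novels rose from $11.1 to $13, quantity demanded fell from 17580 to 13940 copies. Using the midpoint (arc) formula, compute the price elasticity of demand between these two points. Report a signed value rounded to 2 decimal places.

%ΔQ = (13940 − 17580) / [(17580 + 13940)/2] = -3640/15760 = -0.230964…
%ΔP = (13 − 11.1) / [(11.1 + 13)/2] = 1.9/12.05 = 0.157676…
Arc Ed = %ΔQ / %ΔP = (-3640/15760) / (1.9/12.05) = -1.4648…

-1.46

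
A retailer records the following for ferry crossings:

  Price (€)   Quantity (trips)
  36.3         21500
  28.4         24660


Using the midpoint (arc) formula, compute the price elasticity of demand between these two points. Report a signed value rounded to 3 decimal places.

%ΔQ = (24660 − 21500) / [(21500 + 24660)/2] = 3160/23080 = 0.136915…
%ΔP = (28.4 − 36.3) / [(36.3 + 28.4)/2] = -7.9/32.35 = -0.244204…
Arc Ed = %ΔQ / %ΔP = (3160/23080) / (-7.9/32.35) = -0.56065…

-0.561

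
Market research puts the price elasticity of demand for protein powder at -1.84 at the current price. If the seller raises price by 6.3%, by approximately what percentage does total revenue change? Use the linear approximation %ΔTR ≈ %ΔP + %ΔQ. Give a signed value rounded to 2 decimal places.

-5.29%

%ΔQ ≈ Ed × %ΔP = (-1.84) × (+6.3%) = -11.5920%
%ΔTR ≈ %ΔP + %ΔQ = (+6.3%) + (-11.5920%) = -5.2920%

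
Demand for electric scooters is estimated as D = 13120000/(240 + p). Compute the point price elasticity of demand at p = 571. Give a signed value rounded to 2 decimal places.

-0.70

dD/dp = −13120000/(240 + p)² = -19.9477. At p = 571, D = 16177.6.
Ed = (dD/dp)·(p/D) = (-19.9477) × (571/16177.6) = -0.7040…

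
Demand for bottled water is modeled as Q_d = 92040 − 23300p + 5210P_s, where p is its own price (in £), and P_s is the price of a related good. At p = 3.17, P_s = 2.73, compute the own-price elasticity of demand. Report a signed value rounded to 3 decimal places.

At the given values, Q_d = 92040 − 23300(3.17) + 5210(2.73) = 32402.3.
∂Q_d/∂p = −23300.
E = (-23300) × (3.17/32402.3) = -2.27949…

-2.279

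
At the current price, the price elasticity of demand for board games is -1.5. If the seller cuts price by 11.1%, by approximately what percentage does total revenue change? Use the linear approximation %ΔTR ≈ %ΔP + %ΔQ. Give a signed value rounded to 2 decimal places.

%ΔQ ≈ Ed × %ΔP = (-1.5) × (-11.1%) = +16.6500%
%ΔTR ≈ %ΔP + %ΔQ = (-11.1%) + (+16.6500%) = +5.5500%

+5.55%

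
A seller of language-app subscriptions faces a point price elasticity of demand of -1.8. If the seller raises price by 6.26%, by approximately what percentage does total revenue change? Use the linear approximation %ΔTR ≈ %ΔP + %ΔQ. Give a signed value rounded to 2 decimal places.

%ΔQ ≈ Ed × %ΔP = (-1.8) × (+6.26%) = -11.2680%
%ΔTR ≈ %ΔP + %ΔQ = (+6.26%) + (-11.2680%) = -5.0080%

-5.01%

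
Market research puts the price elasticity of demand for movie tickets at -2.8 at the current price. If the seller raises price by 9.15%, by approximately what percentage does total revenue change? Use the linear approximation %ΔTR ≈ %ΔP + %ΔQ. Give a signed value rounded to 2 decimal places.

-16.47%

%ΔQ ≈ Ed × %ΔP = (-2.8) × (+9.15%) = -25.6200%
%ΔTR ≈ %ΔP + %ΔQ = (+9.15%) + (-25.6200%) = -16.4700%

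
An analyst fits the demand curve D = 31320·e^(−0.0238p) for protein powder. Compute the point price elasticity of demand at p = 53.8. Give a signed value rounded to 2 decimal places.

dD/dp = −0.0238·D = -207.162. At p = 53.8, D = 8704.3.
Ed = (dD/dp)·(p/D) = (-207.162) × (53.8/8704.3) = -1.2804…

-1.28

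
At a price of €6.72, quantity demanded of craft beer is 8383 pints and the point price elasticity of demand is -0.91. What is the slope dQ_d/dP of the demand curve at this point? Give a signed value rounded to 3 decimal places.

-1135.198

Ed = (dQ_d/dP)·(P/Q_d) ⇒ dQ_d/dP = Ed·Q_d/P = (-0.91)·8383/6.72 = -1135.19791…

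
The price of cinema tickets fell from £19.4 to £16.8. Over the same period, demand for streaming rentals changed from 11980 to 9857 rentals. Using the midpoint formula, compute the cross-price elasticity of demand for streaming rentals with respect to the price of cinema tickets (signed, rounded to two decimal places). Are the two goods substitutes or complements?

%ΔQ_{streaming rentals} = (9857 − 11980)/avg = -2123/10918.5 = -0.194440…
%ΔP_{cinema tickets} = (16.8 − 19.4)/avg = -2.6/18.1 = -0.143646…
E_cross = (-2123/10918.5) / (-2.6/18.1) = 1.3536…
E_cross > 0 ⇒ the goods are substitutes.

1.35; substitutes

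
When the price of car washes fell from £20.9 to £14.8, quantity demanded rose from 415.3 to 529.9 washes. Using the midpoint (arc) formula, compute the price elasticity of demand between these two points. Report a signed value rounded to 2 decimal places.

-0.71

%ΔQ = (529.9 − 415.3) / [(415.3 + 529.9)/2] = 114.6/472.6 = 0.242488…
%ΔP = (14.8 − 20.9) / [(20.9 + 14.8)/2] = -6.1/17.85 = -0.341736…
Arc Ed = %ΔQ / %ΔP = (114.6/472.6) / (-6.1/17.85) = -0.7095…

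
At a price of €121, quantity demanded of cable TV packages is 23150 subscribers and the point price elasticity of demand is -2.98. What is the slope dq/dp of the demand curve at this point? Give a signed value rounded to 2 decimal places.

Ed = (dq/dp)·(p/q) ⇒ dq/dp = Ed·q/p = (-2.98)·23150/121 = -570.1404…

-570.14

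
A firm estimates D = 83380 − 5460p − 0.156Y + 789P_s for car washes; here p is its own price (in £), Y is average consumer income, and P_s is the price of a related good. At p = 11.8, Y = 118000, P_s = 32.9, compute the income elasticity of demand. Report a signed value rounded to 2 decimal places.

-0.69

At the given values, D = 83380 − 5460(11.8) − 0.156(118000) + 789(32.9) = 26502.1.
∂D/∂Y = -0.156.
E = (-0.156) × (118000/26502.1) = -0.6945…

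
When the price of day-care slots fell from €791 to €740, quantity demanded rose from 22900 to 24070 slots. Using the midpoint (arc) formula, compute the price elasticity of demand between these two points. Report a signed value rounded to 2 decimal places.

-0.75

%ΔQ = (24070 − 22900) / [(22900 + 24070)/2] = 1170/23485 = 0.049819…
%ΔP = (740 − 791) / [(791 + 740)/2] = -51/765.5 = -0.066623…
Arc Ed = %ΔQ / %ΔP = (1170/23485) / (-51/765.5) = -0.7477…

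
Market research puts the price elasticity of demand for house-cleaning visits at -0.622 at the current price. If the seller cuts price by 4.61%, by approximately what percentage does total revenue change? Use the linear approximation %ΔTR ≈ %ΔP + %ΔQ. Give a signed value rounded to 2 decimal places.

%ΔQ ≈ Ed × %ΔP = (-0.622) × (-4.61%) = +2.8674%
%ΔTR ≈ %ΔP + %ΔQ = (-4.61%) + (+2.8674%) = -1.7426%

-1.74%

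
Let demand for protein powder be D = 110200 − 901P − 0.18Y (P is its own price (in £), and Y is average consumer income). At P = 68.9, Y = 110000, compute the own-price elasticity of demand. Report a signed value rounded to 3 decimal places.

At the given values, D = 110200 − 901(68.9) − 0.18(110000) = 28321.1.
∂D/∂P = −901.
E = (-901) × (68.9/28321.1) = -2.19196…

-2.192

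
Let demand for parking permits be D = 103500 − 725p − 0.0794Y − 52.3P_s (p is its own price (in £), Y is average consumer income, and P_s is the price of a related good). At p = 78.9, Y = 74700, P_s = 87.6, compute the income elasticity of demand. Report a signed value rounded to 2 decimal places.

At the given values, D = 103500 − 725(78.9) − 0.0794(74700) − 52.3(87.6) = 35784.84.
∂D/∂Y = -0.0794.
E = (-0.0794) × (74700/35784.84) = -0.1657…

-0.17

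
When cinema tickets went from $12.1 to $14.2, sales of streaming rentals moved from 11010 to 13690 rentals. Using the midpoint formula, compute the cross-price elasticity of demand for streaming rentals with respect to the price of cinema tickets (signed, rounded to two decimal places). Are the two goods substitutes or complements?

1.36; substitutes

%ΔQ_{streaming rentals} = (13690 − 11010)/avg = 2680/12350 = 0.217004…
%ΔP_{cinema tickets} = (14.2 − 12.1)/avg = 2.1/13.15 = 0.159695…
E_cross = (2680/12350) / (2.1/13.15) = 1.3588…
E_cross > 0 ⇒ the goods are substitutes.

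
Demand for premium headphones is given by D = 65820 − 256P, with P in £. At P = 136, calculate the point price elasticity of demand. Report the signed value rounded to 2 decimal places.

-1.12

dD/dP = −256. At P = 136, D = 65820 − 256(136) = 31004.
Ed = (dD/dP)·(P/D) = −256 × (136/31004) = -1.1229…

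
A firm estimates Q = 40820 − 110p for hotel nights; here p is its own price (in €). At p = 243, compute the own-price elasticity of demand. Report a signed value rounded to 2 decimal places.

At the given values, Q = 40820 − 110(243) = 14090.
∂Q/∂p = −110.
E = (-110) × (243/14090) = -1.8970…

-1.90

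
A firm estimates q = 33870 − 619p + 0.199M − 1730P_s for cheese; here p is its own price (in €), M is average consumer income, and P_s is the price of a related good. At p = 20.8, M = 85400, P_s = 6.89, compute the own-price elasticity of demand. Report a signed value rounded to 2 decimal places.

-0.49

At the given values, q = 33870 − 619(20.8) + 0.199(85400) − 1730(6.89) = 26069.7.
∂q/∂p = −619.
E = (-619) × (20.8/26069.7) = -0.4938…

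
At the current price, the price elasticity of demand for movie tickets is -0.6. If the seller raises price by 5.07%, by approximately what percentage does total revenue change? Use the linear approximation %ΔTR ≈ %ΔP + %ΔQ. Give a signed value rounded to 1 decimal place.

%ΔQ ≈ Ed × %ΔP = (-0.6) × (+5.07%) = -3.0420%
%ΔTR ≈ %ΔP + %ΔQ = (+5.07%) + (-3.0420%) = +2.0280%

+2.0%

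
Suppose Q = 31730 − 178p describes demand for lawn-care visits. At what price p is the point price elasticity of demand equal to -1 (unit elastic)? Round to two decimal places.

Ed = −178p/(31730 − 178p). Set this equal to -1:
178p = 1·(31730 − 178p) ⇒ 178p(1 + 1) = 1·31730
p = 1·31730 / (178·2) = 89.1292…

89.13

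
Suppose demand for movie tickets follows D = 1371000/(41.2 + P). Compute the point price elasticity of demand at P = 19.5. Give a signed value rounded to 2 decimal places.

dD/dP = −1371000/(41.2 + P)² = -372.1. At P = 19.5, D = 22586.5.
Ed = (dD/dP)·(P/D) = (-372.1) × (19.5/22586.5) = -0.3212…

-0.32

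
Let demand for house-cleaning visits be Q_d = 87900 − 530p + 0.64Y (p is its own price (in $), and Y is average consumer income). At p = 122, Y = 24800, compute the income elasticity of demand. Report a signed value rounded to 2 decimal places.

0.41

At the given values, Q_d = 87900 − 530(122) + 0.64(24800) = 39112.
∂Q_d/∂Y = 0.64.
E = (0.64) × (24800/39112) = 0.4058…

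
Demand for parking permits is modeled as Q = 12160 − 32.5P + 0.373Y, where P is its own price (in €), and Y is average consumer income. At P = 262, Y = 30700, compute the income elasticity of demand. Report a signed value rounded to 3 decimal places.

0.759

At the given values, Q = 12160 − 32.5(262) + 0.373(30700) = 15096.1.
∂Q/∂Y = 0.373.
E = (0.373) × (30700/15096.1) = 0.75854…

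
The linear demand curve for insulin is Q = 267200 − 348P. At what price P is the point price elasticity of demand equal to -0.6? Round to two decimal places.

287.93

Ed = −348P/(267200 − 348P). Set this equal to -0.6:
348P = 0.6·(267200 − 348P) ⇒ 348P(1 + 0.6) = 0.6·267200
P = 0.6·267200 / (348·1.6) = 287.9310…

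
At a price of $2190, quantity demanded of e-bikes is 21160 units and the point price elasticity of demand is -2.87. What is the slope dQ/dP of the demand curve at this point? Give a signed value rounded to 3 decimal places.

-27.730

Ed = (dQ/dP)·(P/Q) ⇒ dQ/dP = Ed·Q/P = (-2.87)·21160/2190 = -27.73022…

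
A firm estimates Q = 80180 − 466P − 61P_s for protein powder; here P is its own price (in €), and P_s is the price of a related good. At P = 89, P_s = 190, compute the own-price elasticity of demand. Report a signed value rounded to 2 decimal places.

-1.53

At the given values, Q = 80180 − 466(89) − 61(190) = 27116.
∂Q/∂P = −466.
E = (-466) × (89/27116) = -1.5295…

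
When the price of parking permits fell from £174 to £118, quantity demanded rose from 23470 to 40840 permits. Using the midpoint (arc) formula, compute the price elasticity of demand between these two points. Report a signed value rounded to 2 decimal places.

-1.41

%ΔQ = (40840 − 23470) / [(23470 + 40840)/2] = 17370/32155 = 0.540195…
%ΔP = (118 − 174) / [(174 + 118)/2] = -56/146 = -0.383561…
Arc Ed = %ΔQ / %ΔP = (17370/32155) / (-56/146) = -1.4083…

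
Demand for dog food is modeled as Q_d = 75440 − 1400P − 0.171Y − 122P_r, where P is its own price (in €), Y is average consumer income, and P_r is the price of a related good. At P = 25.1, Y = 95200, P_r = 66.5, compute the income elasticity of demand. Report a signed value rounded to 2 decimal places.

-1.02

At the given values, Q_d = 75440 − 1400(25.1) − 0.171(95200) − 122(66.5) = 15907.8.
∂Q_d/∂Y = -0.171.
E = (-0.171) × (95200/15907.8) = -1.0233…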